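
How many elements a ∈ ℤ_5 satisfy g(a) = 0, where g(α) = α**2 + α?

2

Evaluate at each of the 5 elements of ℤ_5:
g(0) = 0 → root; g(1) = 2; g(2) = 1; g(3) = 2; g(4) = 0 → root.
Roots: {0, 4}.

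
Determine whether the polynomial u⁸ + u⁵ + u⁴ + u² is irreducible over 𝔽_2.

Write P(u) = u⁸ + u⁵ + u⁴ + u².
Check for roots in 𝔽_2: P(0) = 0 → root; P(1) = 0 → root.
P(0) = 0, so (u) divides P(u); P is reducible.

No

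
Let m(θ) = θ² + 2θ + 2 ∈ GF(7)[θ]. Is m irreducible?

Yes

Check for roots in GF(7): m(0) = 2; m(1) = 5; m(2) = 3; m(3) = 3; m(4) = 5; m(5) = 2; m(6) = 1.
No roots. A degree-2 polynomial over a field with no linear factor is irreducible.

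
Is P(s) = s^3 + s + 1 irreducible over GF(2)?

Yes

Check for roots in GF(2): P(0) = 1; P(1) = 1.
No roots. A degree-3 polynomial over a field with no linear factor is irreducible.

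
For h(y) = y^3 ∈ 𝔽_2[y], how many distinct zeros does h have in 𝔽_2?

Evaluate at each of the 2 elements of 𝔽_2:
h(0) = 0 → root; h(1) = 1.
Roots: {0}.

1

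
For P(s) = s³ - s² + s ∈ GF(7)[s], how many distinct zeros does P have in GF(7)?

Evaluate at each of the 7 elements of GF(7):
P(0) = 0 → root; P(1) = 1; P(2) = 6; P(3) = 0 → root; P(4) = 3; P(5) = 0 → root; P(6) = 4.
Roots: {0, 3, 5}.

3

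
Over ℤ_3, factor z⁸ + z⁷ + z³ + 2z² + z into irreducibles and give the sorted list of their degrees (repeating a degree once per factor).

1, 1, 1, 2, 3

Write f(z) = z⁸ + z⁷ + z³ + 2z² + z.
Roots in ℤ_3: f(0) = 0 → root; f(1) = 0 → root; f(2) = 0 → root.
Linear factors from roots: (z), (z + 2), (z + 1).
Complete factorization: f(z) = (z)·(z + 1)·(z + 2)·(z² + 2z + 2)·(z³ + 2z² + z + 1).
Factor degrees with multiplicity: 1 + 1 + 1 + 2 + 3 = 8.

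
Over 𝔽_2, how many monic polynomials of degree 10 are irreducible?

99

The number of monic irreducibles of degree 10 over GF(2) is (1/10)·Σ_{d∣10} μ(10/d) 2^d.
Divisors of 10: 1, 2, 5, 10; μ(10/d) for each: 1, -1, -1, 1.
Σ = 2^1 − 2^2 − 2^5 + 2^10 = 990.
N = 990/10 = 99.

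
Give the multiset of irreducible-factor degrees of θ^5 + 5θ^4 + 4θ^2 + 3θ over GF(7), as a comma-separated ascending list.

1, 1, 1, 2

Write h(θ) = θ^5 + 5θ^4 + 4θ^2 + 3θ.
Linear factors from roots: (θ), (θ + 4), (θ + 3).
Complete factorization: h(θ) = (θ)·(θ + 3)·(θ + 4)·(θ^2 + 5θ + 2).
Factor degrees with multiplicity: 1 + 1 + 1 + 2 = 5.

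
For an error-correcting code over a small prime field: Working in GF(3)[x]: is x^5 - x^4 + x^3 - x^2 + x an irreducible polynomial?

Write m(x) = x^5 - x^4 + x^3 - x^2 + x.
Check for roots in GF(3): m(0) = 0 → root; m(1) = 1; m(2) = 1.
m(0) = 0, so (x) divides m(x); m is reducible.

No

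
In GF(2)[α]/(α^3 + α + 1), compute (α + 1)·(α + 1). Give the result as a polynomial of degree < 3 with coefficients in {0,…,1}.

Multiply in GF(2)[α]: (α + 1)·(α + 1) = α^2 + 1.
Reduced: α^2 + 1.

α^2 + 1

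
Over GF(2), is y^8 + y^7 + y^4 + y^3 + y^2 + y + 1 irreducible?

Yes

Write g(y) = y^8 + y^7 + y^4 + y^3 + y^2 + y + 1.
Check for roots in GF(2): g(0) = 1; g(1) = 1.
No roots, so no linear factors.
Monic irreducibles of degree 2 over GF(2): y^2 + y + 1.
None of them divide g (all give nonzero remainder).
Monic irreducibles of degree 3 over GF(2): y^3 + y + 1, y^3 + y^2 + 1.
None of them divide g (all give nonzero remainder).
Monic irreducibles of degree 4 over GF(2): y^4 + y + 1, y^4 + y^3 + 1, y^4 + y^3 + y^2 + y + 1.
None of them divide g (all give nonzero remainder).
No irreducible factor of degree ≤ 4 exists, so g is irreducible over GF(2).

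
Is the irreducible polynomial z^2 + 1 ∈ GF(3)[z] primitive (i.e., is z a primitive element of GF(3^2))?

Write f(z) = z^2 + 1.
|GF(3^2)^×| = 3^2 − 1 = 8. Prime factorization: 8 = 2^3.
f is primitive ⇔ z has order 8 in GF(3)[z]/(f), i.e. z^(8/q) ≠ 1 for each prime q | 8.
z^(4) mod f = 1
Since z^(4) = 1, the order of z divides 4 < 8; not primitive.

No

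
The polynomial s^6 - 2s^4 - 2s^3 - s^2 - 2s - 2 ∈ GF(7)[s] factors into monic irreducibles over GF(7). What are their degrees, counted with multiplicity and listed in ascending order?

1, 1, 2, 2

Write h(s) = s^6 - 2s^4 - 2s^3 - s^2 - 2s - 2.
Linear factors from roots: (s + 3), (s + 1).
Complete factorization: h(s) = (s + 1)·(s + 3)·(s^2 + s - 1)·(s^2 + 2s + 3).
Factor degrees with multiplicity: 1 + 1 + 2 + 2 = 6.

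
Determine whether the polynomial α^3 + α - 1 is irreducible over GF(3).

Write P(α) = α^3 + α - 1.
Check for roots in GF(3): P(0) = 2; P(1) = 1; P(2) = 0 → root.
P(2) = 0, so (α − 2) divides P(α); P is reducible.

No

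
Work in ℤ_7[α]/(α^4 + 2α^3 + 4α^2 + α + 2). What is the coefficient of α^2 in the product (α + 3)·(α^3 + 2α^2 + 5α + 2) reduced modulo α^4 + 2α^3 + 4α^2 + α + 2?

Multiply in ℤ_7[α]: (α + 3)·(α^3 + 2α^2 + 5α + 2) = α^4 + 5α^3 + 4α^2 + 3α + 6.
Reduce using α^4 ≡ 5α^3 + 3α^2 + 6α + 5 (mod α^4 + 2α^3 + 4α^2 + α + 2).
Reduced: 3α^3 + 2α + 4.

0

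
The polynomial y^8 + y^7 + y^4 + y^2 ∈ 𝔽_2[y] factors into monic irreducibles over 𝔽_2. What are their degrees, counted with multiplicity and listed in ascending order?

1, 1, 1, 2, 3

Write f(y) = y^8 + y^7 + y^4 + y^2.
Roots in 𝔽_2: f(0) = 0 → root; f(1) = 0 → root.
Linear factors from roots: (y), (y + 1).
Complete factorization: f(y) = (y + 1)·(y)^2·(y^2 + y + 1)·(y^3 + y^2 + 1).
Factor degrees with multiplicity: 1 + 1 + 1 + 2 + 3 = 8.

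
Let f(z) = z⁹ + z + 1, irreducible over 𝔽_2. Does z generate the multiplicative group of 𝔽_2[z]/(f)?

|GF(2^9)^×| = 2^9 − 1 = 511. Prime factorization: 511 = 7·73.
f is primitive ⇔ z has order 511 in GF(2)[z]/(f), i.e. z^(511/q) ≠ 1 for each prime q | 511.
z^(73) mod f = 1
z^(7) mod f = z⁷.
Since z^(73) = 1, the order of z divides 73 < 511; not primitive.

No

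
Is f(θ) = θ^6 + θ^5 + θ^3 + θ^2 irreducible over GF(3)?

Check for roots in GF(3): f(0) = 0 → root; f(1) = 1; f(2) = 0 → root.
f(0) = 0, so (θ) divides f(θ); f is reducible.

No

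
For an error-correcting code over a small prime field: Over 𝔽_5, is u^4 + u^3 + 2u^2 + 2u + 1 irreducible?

Write P(u) = u^4 + u^3 + 2u^2 + 2u + 1.
Check for roots in 𝔽_5: P(0) = 1; P(1) = 2; P(2) = 2; P(3) = 3; P(4) = 1.
No roots, so no linear factors.
Degree-2 irreducible divisors: test the 10 monic irreducibles of degree 2 over GF(5).
None of them divide P (all give nonzero remainder).
No irreducible factor of degree ≤ 2 exists, so P is irreducible over GF(5).

Yes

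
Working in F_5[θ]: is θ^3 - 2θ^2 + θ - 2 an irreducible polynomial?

No

Write f(θ) = θ^3 - 2θ^2 + θ - 2.
Check for roots in F_5: f(0) = 3; f(1) = 3; f(2) = 0 → root; f(3) = 0 → root; f(4) = 4.
f(2) = 0, so (θ − 2) divides f(θ); f is reducible.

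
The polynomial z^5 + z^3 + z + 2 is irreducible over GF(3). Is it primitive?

No

Write f(z) = z^5 + z^3 + z + 2.
|GF(3^5)^×| = 3^5 − 1 = 242. Prime factorization: 242 = 2·11^2.
f is primitive ⇔ z has order 242 in GF(3)[z]/(f), i.e. z^(242/q) ≠ 1 for each prime q | 242.
z^(121) mod f = 1
z^(22) mod f = z^4 + z^2 + 2.
Since z^(121) = 1, the order of z divides 121 < 242; not primitive.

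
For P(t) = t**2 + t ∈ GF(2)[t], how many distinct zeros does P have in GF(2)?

Evaluate at each of the 2 elements of GF(2):
P(0) = 0 → root; P(1) = 0 → root.
Roots: {0, 1}.

2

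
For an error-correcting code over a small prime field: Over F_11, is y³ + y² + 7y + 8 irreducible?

Yes

Write f(y) = y³ + y² + 7y + 8.
Check each element of F_11 for a root: f(0)=8, f(1)=6, f(2)=1, f(3)=10, f(4)=6, f(5)=6, f(6)=5, f(7)=9, f(8)=2, f(9)=1, f(10)=1.
No roots. A degree-3 polynomial over a field with no linear factor is irreducible.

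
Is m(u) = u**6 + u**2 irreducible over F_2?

No

Check for roots in F_2: m(0) = 0 → root; m(1) = 0 → root.
m(0) = 0, so (u) divides m(u); m is reducible.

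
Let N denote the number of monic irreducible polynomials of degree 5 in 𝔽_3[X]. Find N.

x^(3^5) − x is the product of all monic irreducibles of degree dividing 5; Möbius inversion gives N = (1/5) Σ μ(5/d)·3^d.
Divisors of 5: 1, 5; μ(5/d) for each: -1, 1.
Σ = − 3^1 + 3^5 = 240.
N = 240/5 = 48.

48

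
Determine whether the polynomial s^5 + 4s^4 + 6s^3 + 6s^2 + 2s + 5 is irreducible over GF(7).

Write h(s) = s^5 + 4s^4 + 6s^3 + 6s^2 + 2s + 5.
Check for roots in GF(7): h(0) = 5; h(1) = 3; h(2) = 2; h(3) = 3; h(4) = 0 → root; h(5) = 2; h(6) = 6.
h(4) = 0, so (s − 4) divides h(s); h is reducible.

No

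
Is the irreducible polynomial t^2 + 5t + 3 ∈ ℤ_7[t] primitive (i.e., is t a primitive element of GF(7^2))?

Yes

Write f(t) = t^2 + 5t + 3.
|GF(7^2)^×| = 7^2 − 1 = 48. Prime factorization: 48 = 2^4·3.
f is primitive ⇔ t has order 48 in GF(7)[t]/(f), i.e. t^(48/q) ≠ 1 for each prime q | 48.
t^(24) mod f = 6.
t^(16) mod f = 2.
None equal 1, so t has full order 48; f is primitive.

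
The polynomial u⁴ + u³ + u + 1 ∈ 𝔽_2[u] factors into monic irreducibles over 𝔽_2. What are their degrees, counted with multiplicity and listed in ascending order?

Write h(u) = u⁴ + u³ + u + 1.
Roots in 𝔽_2: h(0) = 1; h(1) = 0 → root.
Linear factors from roots: (u + 1).
Complete factorization: h(u) = (u + 1)^2·(u² + u + 1).
Factor degrees with multiplicity: 1 + 1 + 2 = 4.

1, 1, 2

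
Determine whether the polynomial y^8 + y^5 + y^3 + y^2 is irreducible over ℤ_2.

Write m(y) = y^8 + y^5 + y^3 + y^2.
Check for roots in ℤ_2: m(0) = 0 → root; m(1) = 0 → root.
m(0) = 0, so (y) divides m(y); m is reducible.

No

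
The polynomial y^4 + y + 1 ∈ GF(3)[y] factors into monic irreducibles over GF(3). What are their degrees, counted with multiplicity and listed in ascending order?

Write f(y) = y^4 + y + 1.
Roots in GF(3): f(0) = 1; f(1) = 0 → root; f(2) = 1.
Linear factors from roots: (y + 2).
Complete factorization: f(y) = (y + 2)·(y^3 + y^2 + y + 2).
Factor degrees with multiplicity: 1 + 3 = 4.

1, 3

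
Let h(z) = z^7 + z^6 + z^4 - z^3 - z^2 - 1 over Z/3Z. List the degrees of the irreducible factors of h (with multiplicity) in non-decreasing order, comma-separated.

1, 1, 1, 2, 2

Roots in Z/3Z: h(0) = 2; h(1) = 0 → root; h(2) = 0 → root.
Linear factors from roots: (z - 1), (z + 1).
Complete factorization: h(z) = (z + 1)·(z - 1)^2·(z^2 + 1)·(z^2 - z - 1).
Factor degrees with multiplicity: 1 + 1 + 1 + 2 + 2 = 7.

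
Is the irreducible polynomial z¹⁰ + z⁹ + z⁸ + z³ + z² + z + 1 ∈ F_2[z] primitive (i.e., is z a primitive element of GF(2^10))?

No

Write f(z) = z¹⁰ + z⁹ + z⁸ + z³ + z² + z + 1.
|GF(2^10)^×| = 2^10 − 1 = 1023. Prime factorization: 1023 = 3·11·31.
f is primitive ⇔ z has order 1023 in GF(2)[z]/(f), i.e. z^(1023/q) ≠ 1 for each prime q | 1023.
z^(341) mod f = 1
z^(93) mod f = z⁷ + z⁶ + z⁵.
z^(33) mod f = z² + z.
Since z^(341) = 1, the order of z divides 341 < 1023; not primitive.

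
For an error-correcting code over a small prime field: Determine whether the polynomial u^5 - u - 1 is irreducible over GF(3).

Write P(u) = u^5 - u - 1.
Check for roots in GF(3): P(0) = 2; P(1) = 2; P(2) = 2.
No roots, so no linear factors.
Monic irreducibles of degree 2 over GF(3): u^2 + 1, u^2 + u - 1, u^2 - u - 1.
None of them divide P (all give nonzero remainder).
No irreducible factor of degree ≤ 2 exists, so P is irreducible over GF(3).

Yes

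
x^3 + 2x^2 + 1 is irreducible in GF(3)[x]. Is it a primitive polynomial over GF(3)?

Yes

Write f(x) = x^3 + 2x^2 + 1.
|GF(3^3)^×| = 3^3 − 1 = 26. Prime factorization: 26 = 2·13.
f is primitive ⇔ x has order 26 in GF(3)[x]/(f), i.e. x^(26/q) ≠ 1 for each prime q | 26.
x^(13) mod f = 2.
x^(2) mod f = x^2.
None equal 1, so x has full order 26; f is primitive.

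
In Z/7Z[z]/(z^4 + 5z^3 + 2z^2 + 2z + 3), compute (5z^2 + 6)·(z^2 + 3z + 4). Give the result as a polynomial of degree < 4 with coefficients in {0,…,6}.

Multiply in Z/7Z[z]: (5z^2 + 6)·(z^2 + 3z + 4) = 5z^4 + z^3 + 5z^2 + 4z + 3.
Reduce using z^4 ≡ 2z^3 + 5z^2 + 5z + 4 (mod z^4 + 5z^3 + 2z^2 + 2z + 3).
Reduced: 4z^3 + 2z^2 + z + 2.

4z^3 + 2z^2 + z + 2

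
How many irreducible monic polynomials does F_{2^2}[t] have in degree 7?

2340

The number of monic irreducibles of degree 7 over GF(4) is (1/7)·Σ_{d∣7} μ(7/d) 4^d.
Divisors of 7: 1, 7; μ(7/d) for each: -1, 1.
Σ = − 4^1 + 4^7 = 16380.
N = 16380/7 = 2340.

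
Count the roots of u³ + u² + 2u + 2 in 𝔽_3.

2

Write g(u) = u³ + u² + 2u + 2.
Evaluate at each of the 3 elements of 𝔽_3:
g(0) = 2; g(1) = 0 → root; g(2) = 0 → root.
Roots: {1, 2}.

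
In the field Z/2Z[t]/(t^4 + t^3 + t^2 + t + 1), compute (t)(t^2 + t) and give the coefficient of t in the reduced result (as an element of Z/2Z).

0

Multiply in Z/2Z[t]: (t)·(t^2 + t) = t^3 + t^2.
Reduced: t^3 + t^2.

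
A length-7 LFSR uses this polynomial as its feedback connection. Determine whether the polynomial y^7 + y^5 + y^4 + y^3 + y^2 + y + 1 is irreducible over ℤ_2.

Yes

Write f(y) = y^7 + y^5 + y^4 + y^3 + y^2 + y + 1.
Check for roots in ℤ_2: f(0) = 1; f(1) = 1.
No roots, so no linear factors.
Monic irreducibles of degree 2 over GF(2): y^2 + y + 1.
None of them divide f (all give nonzero remainder).
Monic irreducibles of degree 3 over GF(2): y^3 + y + 1, y^3 + y^2 + 1.
None of them divide f (all give nonzero remainder).
No irreducible factor of degree ≤ 3 exists, so f is irreducible over GF(2).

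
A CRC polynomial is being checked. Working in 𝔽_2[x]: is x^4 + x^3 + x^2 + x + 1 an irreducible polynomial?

Write h(x) = x^4 + x^3 + x^2 + x + 1.
Check for roots in 𝔽_2: h(0) = 1; h(1) = 1.
No roots, so no linear factors.
Monic irreducibles of degree 2 over GF(2): x^2 + x + 1.
None of them divide h (all give nonzero remainder).
No irreducible factor of degree ≤ 2 exists, so h is irreducible over GF(2).

Yes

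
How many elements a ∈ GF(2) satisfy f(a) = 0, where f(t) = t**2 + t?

2

Evaluate at each of the 2 elements of GF(2):
f(0) = 0 → root; f(1) = 0 → root.
Roots: {0, 1}.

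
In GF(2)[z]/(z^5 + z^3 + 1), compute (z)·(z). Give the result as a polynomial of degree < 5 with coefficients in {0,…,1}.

z^2

Multiply in GF(2)[z]: (z)·(z) = z^2.
Reduced: z^2.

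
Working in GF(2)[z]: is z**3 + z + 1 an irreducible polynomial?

Write h(z) = z**3 + z + 1.
Check for roots in GF(2): h(0) = 1; h(1) = 1.
No roots. A degree-3 polynomial over a field with no linear factor is irreducible.

Yes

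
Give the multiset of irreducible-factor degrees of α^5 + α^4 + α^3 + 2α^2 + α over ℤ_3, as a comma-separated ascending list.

1, 1, 1, 2

Write f(α) = α^5 + α^4 + α^3 + 2α^2 + α.
Roots in ℤ_3: f(0) = 0 → root; f(1) = 0 → root; f(2) = 0 → root.
Linear factors from roots: (α), (α + 2), (α + 1).
Complete factorization: f(α) = (α)·(α + 1)·(α + 2)·(α^2 + α + 2).
Factor degrees with multiplicity: 1 + 1 + 1 + 2 = 5.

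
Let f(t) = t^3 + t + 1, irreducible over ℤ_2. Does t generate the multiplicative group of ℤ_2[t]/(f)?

Yes

|GF(2^3)^×| = 2^3 − 1 = 7. Prime factorization: 7 = 7.
f is primitive ⇔ t has order 7 in GF(2)[t]/(f), i.e. t^(7/q) ≠ 1 for each prime q | 7.
t^(1) mod f = t.
None equal 1, so t has full order 7; f is primitive.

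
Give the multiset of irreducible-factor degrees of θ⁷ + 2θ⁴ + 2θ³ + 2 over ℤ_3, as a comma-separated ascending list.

7

Write f(θ) = θ⁷ + 2θ⁴ + 2θ³ + 2.
Roots in ℤ_3: f(0) = 2; f(1) = 1; f(2) = 1.
Complete factorization: f(θ) = (θ⁷ + 2θ⁴ + 2θ³ + 2).
Factor degrees with multiplicity: 7 = 7.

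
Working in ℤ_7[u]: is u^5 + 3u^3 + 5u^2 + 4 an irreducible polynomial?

Yes

Write P(u) = u^5 + 3u^3 + 5u^2 + 4.
Check for roots in ℤ_7: P(0) = 4; P(1) = 6; P(2) = 3; P(3) = 2; P(4) = 5; P(5) = 3; P(6) = 5.
No roots, so no linear factors.
Degree-2 irreducible divisors: test the 21 monic irreducibles of degree 2 over GF(7).
None of them divide P (all give nonzero remainder).
No irreducible factor of degree ≤ 2 exists, so P is irreducible over GF(7).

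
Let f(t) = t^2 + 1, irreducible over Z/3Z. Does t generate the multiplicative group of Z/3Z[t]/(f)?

No

|GF(3^2)^×| = 3^2 − 1 = 8. Prime factorization: 8 = 2^3.
f is primitive ⇔ t has order 8 in GF(3)[t]/(f), i.e. t^(8/q) ≠ 1 for each prime q | 8.
t^(4) mod f = 1
Since t^(4) = 1, the order of t divides 4 < 8; not primitive.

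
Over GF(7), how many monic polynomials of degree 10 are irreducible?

28245840

Gauss's count: N_{7}(10) = (1/10) Σ_{d|10} μ(10/d)·7^d.
Divisors of 10: 1, 2, 5, 10; μ(10/d) for each: 1, -1, -1, 1.
Σ = 7^1 − 7^2 − 7^5 + 7^10 = 282458400.
N = 282458400/10 = 28245840.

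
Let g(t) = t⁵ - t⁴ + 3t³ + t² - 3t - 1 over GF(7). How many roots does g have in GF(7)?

Evaluate at each of the 7 elements of GF(7):
g(0) = 6; g(1) = 0 → root; g(2) = 2; g(3) = 4; g(4) = 4; g(5) = 0 → root; g(6) = 5.
Roots: {1, 5}.

2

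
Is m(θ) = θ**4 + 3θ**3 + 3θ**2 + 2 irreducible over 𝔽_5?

Yes

Check for roots in 𝔽_5: m(0) = 2; m(1) = 4; m(2) = 4; m(3) = 1; m(4) = 3.
No roots, so no linear factors.
Degree-2 irreducible divisors: test the 10 monic irreducibles of degree 2 over GF(5).
None of them divide m (all give nonzero remainder).
No irreducible factor of degree ≤ 2 exists, so m is irreducible over GF(5).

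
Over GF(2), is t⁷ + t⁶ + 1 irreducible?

Yes

Write P(t) = t⁷ + t⁶ + 1.
Check for roots in GF(2): P(0) = 1; P(1) = 1.
No roots, so no linear factors.
Monic irreducibles of degree 2 over GF(2): t² + t + 1.
None of them divide P (all give nonzero remainder).
Monic irreducibles of degree 3 over GF(2): t³ + t + 1, t³ + t² + 1.
None of them divide P (all give nonzero remainder).
No irreducible factor of degree ≤ 3 exists, so P is irreducible over GF(2).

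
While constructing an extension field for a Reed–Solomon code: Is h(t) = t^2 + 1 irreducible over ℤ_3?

Yes

Check for roots in ℤ_3: h(0) = 1; h(1) = 2; h(2) = 2.
No roots. A degree-2 polynomial over a field with no linear factor is irreducible.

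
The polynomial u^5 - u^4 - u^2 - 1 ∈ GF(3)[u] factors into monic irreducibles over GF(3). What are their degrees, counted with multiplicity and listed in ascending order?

Write f(u) = u^5 - u^4 - u^2 - 1.
Roots in GF(3): f(0) = 2; f(1) = 1; f(2) = 2.
Complete factorization: f(u) = (u^5 - u^4 - u^2 - 1).
Factor degrees with multiplicity: 5 = 5.

5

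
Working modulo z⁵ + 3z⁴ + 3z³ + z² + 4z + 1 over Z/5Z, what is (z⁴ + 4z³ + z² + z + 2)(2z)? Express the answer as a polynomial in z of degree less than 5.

Multiply in Z/5Z[z]: (z⁴ + 4z³ + z² + z + 2)·(2z) = 2z⁵ + 3z⁴ + 2z³ + 2z² + 4z.
Reduce using z⁵ ≡ 2z⁴ + 2z³ + 4z² + z + 4 (mod z⁵ + 3z⁴ + 3z³ + z² + 4z + 1).
Reduced: 2z⁴ + z³ + z + 3.

2z^4 + z^3 + z + 3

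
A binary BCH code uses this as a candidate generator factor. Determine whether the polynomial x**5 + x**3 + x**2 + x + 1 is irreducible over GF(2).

Yes

Write m(x) = x**5 + x**3 + x**2 + x + 1.
Check for roots in GF(2): m(0) = 1; m(1) = 1.
No roots, so no linear factors.
Monic irreducibles of degree 2 over GF(2): x**2 + x + 1.
None of them divide m (all give nonzero remainder).
No irreducible factor of degree ≤ 2 exists, so m is irreducible over GF(2).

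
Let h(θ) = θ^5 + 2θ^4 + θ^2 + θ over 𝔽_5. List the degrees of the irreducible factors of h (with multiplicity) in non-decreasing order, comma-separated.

Roots in 𝔽_5: h(0) = 0 → root; h(1) = 0 → root; h(2) = 0 → root; h(3) = 2; h(4) = 1.
Linear factors from roots: (θ), (θ - 1), (θ - 2).
Complete factorization: h(θ) = (θ)·(θ - 2)·(θ - 1)·(θ^2 - 2).
Factor degrees with multiplicity: 1 + 1 + 1 + 2 = 5.

1, 1, 1, 2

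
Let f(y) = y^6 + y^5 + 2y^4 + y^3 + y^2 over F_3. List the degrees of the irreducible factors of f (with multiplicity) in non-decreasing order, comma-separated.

Roots in F_3: f(0) = 0 → root; f(1) = 0 → root; f(2) = 2.
Linear factors from roots: (y), (y + 2).
Complete factorization: f(y) = (y)^2·(y + 2)^2·(y^2 + 1).
Factor degrees with multiplicity: 1 + 1 + 1 + 1 + 2 = 6.

1, 1, 1, 1, 2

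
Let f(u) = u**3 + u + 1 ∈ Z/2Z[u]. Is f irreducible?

Check for roots in Z/2Z: f(0) = 1; f(1) = 1.
No roots. A degree-3 polynomial over a field with no linear factor is irreducible.

Yes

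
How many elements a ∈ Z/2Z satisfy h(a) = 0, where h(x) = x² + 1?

Evaluate at each of the 2 elements of Z/2Z:
h(0) = 1; h(1) = 0 → root.
Roots: {1}.

1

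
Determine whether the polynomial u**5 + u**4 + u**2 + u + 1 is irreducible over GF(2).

Yes

Write P(u) = u**5 + u**4 + u**2 + u + 1.
Check for roots in GF(2): P(0) = 1; P(1) = 1.
No roots, so no linear factors.
Monic irreducibles of degree 2 over GF(2): u**2 + u + 1.
None of them divide P (all give nonzero remainder).
No irreducible factor of degree ≤ 2 exists, so P is irreducible over GF(2).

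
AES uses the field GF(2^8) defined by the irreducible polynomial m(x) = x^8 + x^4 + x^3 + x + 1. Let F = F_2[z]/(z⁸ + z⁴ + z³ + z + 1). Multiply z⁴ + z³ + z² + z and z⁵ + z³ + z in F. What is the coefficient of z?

0

Multiply in F_2[z]: (z⁴ + z³ + z² + z)·(z⁵ + z³ + z) = z⁹ + z⁸ + z³ + z².
Reduce using z⁸ ≡ z⁴ + z³ + z + 1 (mod z⁸ + z⁴ + z³ + z + 1).
Reduced: z⁵ + 1.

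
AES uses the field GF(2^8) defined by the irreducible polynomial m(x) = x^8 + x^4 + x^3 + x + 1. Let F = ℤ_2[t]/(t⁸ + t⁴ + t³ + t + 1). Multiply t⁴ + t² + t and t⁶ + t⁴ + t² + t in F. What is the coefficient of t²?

0

Multiply in ℤ_2[t]: (t⁴ + t² + t)·(t⁶ + t⁴ + t² + t) = t¹⁰ + t⁷ + t⁴ + t².
Reduce using t⁸ ≡ t⁴ + t³ + t + 1 (mod t⁸ + t⁴ + t³ + t + 1).
Reduced: t⁷ + t⁶ + t⁵ + t⁴ + t³.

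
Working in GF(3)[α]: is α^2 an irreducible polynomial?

No

Write f(α) = α^2.
Check for roots in GF(3): f(0) = 0 → root; f(1) = 1; f(2) = 1.
f(0) = 0, so (α) divides f(α); f is reducible.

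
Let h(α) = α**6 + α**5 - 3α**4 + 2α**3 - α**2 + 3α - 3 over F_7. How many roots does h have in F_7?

3

Evaluate at each of the 7 elements of F_7:
h(0) = 4; h(1) = 0 → root; h(2) = 0 → root; h(3) = 3; h(4) = 0 → root; h(5) = 4; h(6) = 2.
Roots: {1, 2, 4}.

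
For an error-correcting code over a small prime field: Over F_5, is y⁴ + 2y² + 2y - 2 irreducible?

Yes

Write f(y) = y⁴ + 2y² + 2y - 2.
Check for roots in F_5: f(0) = 3; f(1) = 3; f(2) = 1; f(3) = 3; f(4) = 4.
No roots, so no linear factors.
Degree-2 irreducible divisors: test the 10 monic irreducibles of degree 2 over GF(5).
None of them divide f (all give nonzero remainder).
No irreducible factor of degree ≤ 2 exists, so f is irreducible over GF(5).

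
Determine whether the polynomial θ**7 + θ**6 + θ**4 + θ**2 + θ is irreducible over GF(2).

Write g(θ) = θ**7 + θ**6 + θ**4 + θ**2 + θ.
Check for roots in GF(2): g(0) = 0 → root; g(1) = 1.
g(0) = 0, so (θ) divides g(θ); g is reducible.

No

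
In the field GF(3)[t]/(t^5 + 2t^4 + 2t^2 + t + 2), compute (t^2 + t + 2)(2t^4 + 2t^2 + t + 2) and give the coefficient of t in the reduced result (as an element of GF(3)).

Multiply in GF(3)[t]: (t^2 + t + 2)·(2t^4 + 2t^2 + t + 2) = 2t^6 + 2t^5 + t^2 + t + 1.
Reduce using t^5 ≡ t^4 + t^2 + 2t + 1 (mod t^5 + 2t^4 + 2t^2 + t + 2).
Reduced: t^4 + 2t^3 + 2t + 2.

2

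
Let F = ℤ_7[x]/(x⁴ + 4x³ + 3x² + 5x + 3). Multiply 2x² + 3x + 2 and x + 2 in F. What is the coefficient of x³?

Multiply in ℤ_7[x]: (2x² + 3x + 2)·(x + 2) = 2x³ + x + 4.
Reduced: 2x³ + x + 4.

2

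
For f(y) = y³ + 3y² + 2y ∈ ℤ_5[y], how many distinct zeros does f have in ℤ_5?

Evaluate at each of the 5 elements of ℤ_5:
f(0) = 0 → root; f(1) = 1; f(2) = 4; f(3) = 0 → root; f(4) = 0 → root.
Roots: {0, 3, 4}.

3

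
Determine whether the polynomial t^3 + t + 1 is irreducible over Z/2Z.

Write h(t) = t^3 + t + 1.
Check for roots in Z/2Z: h(0) = 1; h(1) = 1.
No roots. A degree-3 polynomial over a field with no linear factor is irreducible.

Yes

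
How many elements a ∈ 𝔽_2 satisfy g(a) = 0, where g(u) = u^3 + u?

2

Evaluate at each of the 2 elements of 𝔽_2:
g(0) = 0 → root; g(1) = 0 → root.
Roots: {0, 1}.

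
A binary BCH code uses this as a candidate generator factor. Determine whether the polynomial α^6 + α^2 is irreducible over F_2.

Write m(α) = α^6 + α^2.
Check for roots in F_2: m(0) = 0 → root; m(1) = 0 → root.
m(0) = 0, so (α) divides m(α); m is reducible.

No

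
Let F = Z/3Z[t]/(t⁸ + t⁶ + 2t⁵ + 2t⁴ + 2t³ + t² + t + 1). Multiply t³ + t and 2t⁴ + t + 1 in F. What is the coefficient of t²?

1

Multiply in Z/3Z[t]: (t³ + t)·(2t⁴ + t + 1) = 2t⁷ + 2t⁵ + t⁴ + t³ + t² + t.
Reduced: 2t⁷ + 2t⁵ + t⁴ + t³ + t² + t.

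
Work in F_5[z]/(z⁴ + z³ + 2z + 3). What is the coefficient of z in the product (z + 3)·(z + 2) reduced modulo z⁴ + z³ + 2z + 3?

0

Multiply in F_5[z]: (z + 3)·(z + 2) = z² + 1.
Reduced: z² + 1.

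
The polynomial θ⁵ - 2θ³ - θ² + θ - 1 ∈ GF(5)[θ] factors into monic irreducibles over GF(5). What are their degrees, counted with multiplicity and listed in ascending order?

Write g(θ) = θ⁵ - 2θ³ - θ² + θ - 1.
Roots in GF(5): g(0) = 4; g(1) = 3; g(2) = 3; g(3) = 2; g(4) = 3.
Complete factorization: g(θ) = (θ⁵ - 2θ³ - θ² + θ - 1).
Factor degrees with multiplicity: 5 = 5.

5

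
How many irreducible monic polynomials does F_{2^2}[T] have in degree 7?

2340

x^(4^7) − x is the product of all monic irreducibles of degree dividing 7; Möbius inversion gives N = (1/7) Σ μ(7/d)·4^d.
Divisors of 7: 1, 7; μ(7/d) for each: -1, 1.
Σ = − 4^1 + 4^7 = 16380.
N = 16380/7 = 2340.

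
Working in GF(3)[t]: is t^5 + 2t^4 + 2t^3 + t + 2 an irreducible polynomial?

No

Write P(t) = t^5 + 2t^4 + 2t^3 + t + 2.
Check for roots in GF(3): P(0) = 2; P(1) = 2; P(2) = 0 → root.
P(2) = 0, so (t − 2) divides P(t); P is reducible.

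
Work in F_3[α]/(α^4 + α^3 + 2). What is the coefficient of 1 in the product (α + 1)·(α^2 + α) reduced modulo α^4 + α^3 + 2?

Multiply in F_3[α]: (α + 1)·(α^2 + α) = α^3 + 2α^2 + α.
Reduced: α^3 + 2α^2 + α.

0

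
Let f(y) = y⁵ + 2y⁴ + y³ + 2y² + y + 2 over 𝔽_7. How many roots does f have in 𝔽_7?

Evaluate at each of the 7 elements of 𝔽_7:
f(0) = 2; f(1) = 2; f(2) = 0 → root; f(3) = 0 → root; f(4) = 0 → root; f(5) = 0 → root; f(6) = 3.
Roots: {2, 3, 4, 5}.

4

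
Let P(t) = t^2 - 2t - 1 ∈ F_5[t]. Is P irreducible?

Check for roots in F_5: P(0) = 4; P(1) = 3; P(2) = 4; P(3) = 2; P(4) = 2.
No roots. A degree-2 polynomial over a field with no linear factor is irreducible.

Yes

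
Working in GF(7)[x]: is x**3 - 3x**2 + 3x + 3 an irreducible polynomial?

Yes

Write g(x) = x**3 - 3x**2 + 3x + 3.
Check for roots in GF(7): g(0) = 3; g(1) = 4; g(2) = 5; g(3) = 5; g(4) = 3; g(5) = 5; g(6) = 3.
No roots. A degree-3 polynomial over a field with no linear factor is irreducible.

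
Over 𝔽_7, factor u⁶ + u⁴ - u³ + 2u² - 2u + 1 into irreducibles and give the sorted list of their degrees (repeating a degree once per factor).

Write h(u) = u⁶ + u⁴ - u³ + 2u² - 2u + 1.
Linear factors from roots: (u - 2).
Complete factorization: h(u) = (u - 2)·(u² + 2)·(u³ + 2u² + 3u - 2).
Factor degrees with multiplicity: 1 + 2 + 3 = 6.

1, 2, 3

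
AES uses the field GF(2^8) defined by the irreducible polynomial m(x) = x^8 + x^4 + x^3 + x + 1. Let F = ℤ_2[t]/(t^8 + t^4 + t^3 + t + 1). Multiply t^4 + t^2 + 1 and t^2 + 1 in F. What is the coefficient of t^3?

0

Multiply in ℤ_2[t]: (t^4 + t^2 + 1)·(t^2 + 1) = t^6 + 1.
Reduced: t^6 + 1.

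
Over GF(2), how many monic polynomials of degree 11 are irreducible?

x^(2^11) − x is the product of all monic irreducibles of degree dividing 11; Möbius inversion gives N = (1/11) Σ μ(11/d)·2^d.
Divisors of 11: 1, 11; μ(11/d) for each: -1, 1.
Σ = − 2^1 + 2^11 = 2046.
N = 2046/11 = 186.

186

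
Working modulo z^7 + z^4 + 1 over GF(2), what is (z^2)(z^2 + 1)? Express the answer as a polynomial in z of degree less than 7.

z^4 + z^2

Multiply in GF(2)[z]: (z^2)·(z^2 + 1) = z^4 + z^2.
Reduced: z^4 + z^2.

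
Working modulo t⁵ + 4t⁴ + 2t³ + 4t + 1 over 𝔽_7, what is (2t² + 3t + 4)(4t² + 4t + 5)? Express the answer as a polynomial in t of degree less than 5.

t^4 + 6t^3 + 3t^2 + 3t + 6

Multiply in 𝔽_7[t]: (2t² + 3t + 4)·(4t² + 4t + 5) = t⁴ + 6t³ + 3t² + 3t + 6.
Reduced: t⁴ + 6t³ + 3t² + 3t + 6.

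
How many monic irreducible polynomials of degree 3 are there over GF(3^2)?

240

By the necklace-counting formula, N_9(3) = (1/3) Σ_{d|3} μ(3/d)·9^d.
Divisors of 3: 1, 3; μ(3/d) for each: -1, 1.
Σ = − 9^1 + 9^3 = 720.
N = 720/3 = 240.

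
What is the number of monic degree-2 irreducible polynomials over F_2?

x^(2^2) − x is the product of all monic irreducibles of degree dividing 2; Möbius inversion gives N = (1/2) Σ μ(2/d)·2^d.
Divisors of 2: 1, 2; μ(2/d) for each: -1, 1.
Σ = − 2^1 + 2^2 = 2.
N = 2/2 = 1.

1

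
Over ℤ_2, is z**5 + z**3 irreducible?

No

Write f(z) = z**5 + z**3.
Check for roots in ℤ_2: f(0) = 0 → root; f(1) = 0 → root.
f(0) = 0, so (z) divides f(z); f is reducible.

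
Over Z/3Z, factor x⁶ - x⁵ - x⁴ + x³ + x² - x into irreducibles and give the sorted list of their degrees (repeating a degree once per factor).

1, 1, 2, 2

Write h(x) = x⁶ - x⁵ - x⁴ + x³ + x² - x.
Roots in Z/3Z: h(0) = 0 → root; h(1) = 0 → root; h(2) = 2.
Linear factors from roots: (x), (x - 1).
Complete factorization: h(x) = (x)·(x - 1)·(x² + 1)^2.
Factor degrees with multiplicity: 1 + 1 + 2 + 2 = 6.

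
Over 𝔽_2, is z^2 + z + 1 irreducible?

Yes

Write f(z) = z^2 + z + 1.
Check for roots in 𝔽_2: f(0) = 1; f(1) = 1.
No roots. A degree-2 polynomial over a field with no linear factor is irreducible.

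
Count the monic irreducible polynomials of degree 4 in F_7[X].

588

By the necklace-counting formula, N_7(4) = (1/4) Σ_{d|4} μ(4/d)·7^d.
Divisors of 4: 1, 2, 4; μ(4/d) for each: 0, -1, 1.
Σ = − 7^2 + 7^4 = 2352.
N = 2352/4 = 588.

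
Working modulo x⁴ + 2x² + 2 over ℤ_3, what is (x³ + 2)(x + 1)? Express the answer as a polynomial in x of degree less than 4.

Multiply in ℤ_3[x]: (x³ + 2)·(x + 1) = x⁴ + x³ + 2x + 2.
Reduce using x⁴ ≡ x² + 1 (mod x⁴ + 2x² + 2).
Reduced: x³ + x² + 2x.

x^3 + x^2 + 2x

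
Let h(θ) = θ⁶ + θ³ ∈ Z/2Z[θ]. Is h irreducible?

Check for roots in Z/2Z: h(0) = 0 → root; h(1) = 0 → root.
h(0) = 0, so (θ) divides h(θ); h is reducible.

No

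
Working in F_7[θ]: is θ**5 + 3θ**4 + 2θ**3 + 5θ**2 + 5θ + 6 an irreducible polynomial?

Write P(θ) = θ**5 + 3θ**4 + 2θ**3 + 5θ**2 + 5θ + 6.
Check for roots in F_7: P(0) = 6; P(1) = 1; P(2) = 6; P(3) = 4; P(4) = 3; P(5) = 2; P(6) = 6.
No roots, so no linear factors.
Degree-2 irreducible divisors: test the 21 monic irreducibles of degree 2 over GF(7).
None of them divide P (all give nonzero remainder).
No irreducible factor of degree ≤ 2 exists, so P is irreducible over GF(7).

Yes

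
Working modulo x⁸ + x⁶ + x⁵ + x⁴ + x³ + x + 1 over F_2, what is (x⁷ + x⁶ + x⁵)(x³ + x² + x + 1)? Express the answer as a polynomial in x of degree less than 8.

x^6 + x^3 + x^2

Multiply in F_2[x]: (x⁷ + x⁶ + x⁵)·(x³ + x² + x + 1) = x¹⁰ + x⁸ + x⁷ + x⁵.
Reduce using x⁸ ≡ x⁶ + x⁵ + x⁴ + x³ + x + 1 (mod x⁸ + x⁶ + x⁵ + x⁴ + x³ + x + 1).
Reduced: x⁶ + x³ + x².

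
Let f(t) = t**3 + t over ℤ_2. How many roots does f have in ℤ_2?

2

Evaluate at each of the 2 elements of ℤ_2:
f(0) = 0 → root; f(1) = 0 → root.
Roots: {0, 1}.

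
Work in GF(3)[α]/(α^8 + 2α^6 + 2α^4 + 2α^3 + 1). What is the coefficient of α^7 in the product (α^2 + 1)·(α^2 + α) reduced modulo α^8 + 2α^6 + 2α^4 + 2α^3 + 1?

Multiply in GF(3)[α]: (α^2 + 1)·(α^2 + α) = α^4 + α^3 + α^2 + α.
Reduced: α^4 + α^3 + α^2 + α.

0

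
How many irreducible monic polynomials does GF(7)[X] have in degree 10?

28245840

x^(7^10) − x is the product of all monic irreducibles of degree dividing 10; Möbius inversion gives N = (1/10) Σ μ(10/d)·7^d.
Divisors of 10: 1, 2, 5, 10; μ(10/d) for each: 1, -1, -1, 1.
Σ = 7^1 − 7^2 − 7^5 + 7^10 = 282458400.
N = 282458400/10 = 28245840.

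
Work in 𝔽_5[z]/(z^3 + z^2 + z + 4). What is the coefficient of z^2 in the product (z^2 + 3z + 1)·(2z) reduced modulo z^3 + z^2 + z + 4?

4

Multiply in 𝔽_5[z]: (z^2 + 3z + 1)·(2z) = 2z^3 + z^2 + 2z.
Reduce using z^3 ≡ 4z^2 + 4z + 1 (mod z^3 + z^2 + z + 4).
Reduced: 4z^2 + 2.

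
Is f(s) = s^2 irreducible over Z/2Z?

No

Check for roots in Z/2Z: f(0) = 0 → root; f(1) = 1.
f(0) = 0, so (s) divides f(s); f is reducible.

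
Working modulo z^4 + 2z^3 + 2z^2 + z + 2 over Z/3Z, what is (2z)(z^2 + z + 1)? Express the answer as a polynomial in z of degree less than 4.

2z^3 + 2z^2 + 2z

Multiply in Z/3Z[z]: (2z)·(z^2 + z + 1) = 2z^3 + 2z^2 + 2z.
Reduced: 2z^3 + 2z^2 + 2z.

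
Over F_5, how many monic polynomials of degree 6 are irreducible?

2580

Gauss's count: N_{5}(6) = (1/6) Σ_{d|6} μ(6/d)·5^d.
Divisors of 6: 1, 2, 3, 6; μ(6/d) for each: 1, -1, -1, 1.
Σ = 5^1 − 5^2 − 5^3 + 5^6 = 15480.
N = 15480/6 = 2580.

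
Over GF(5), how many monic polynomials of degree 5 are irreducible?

The number of monic irreducibles of degree 5 over GF(5) is (1/5)·Σ_{d∣5} μ(5/d) 5^d.
Divisors of 5: 1, 5; μ(5/d) for each: -1, 1.
Σ = − 5^1 + 5^5 = 3120.
N = 3120/5 = 624.

624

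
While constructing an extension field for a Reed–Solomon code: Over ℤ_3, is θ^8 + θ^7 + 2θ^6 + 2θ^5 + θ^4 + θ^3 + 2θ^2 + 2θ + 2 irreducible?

Write h(θ) = θ^8 + θ^7 + 2θ^6 + 2θ^5 + θ^4 + θ^3 + 2θ^2 + 2θ + 2.
Check for roots in ℤ_3: h(0) = 2; h(1) = 2; h(2) = 2.
No roots, so no linear factors.
Monic irreducibles of degree 2 over GF(3): θ^2 + 1, θ^2 + θ + 2, θ^2 + 2θ + 2.
None of them divide h (all give nonzero remainder).
Degree-3 irreducible divisors: test the 8 monic irreducibles of degree 3 over GF(3).
None of them divide h (all give nonzero remainder).
Degree-4 irreducible divisors: test the 18 monic irreducibles of degree 4 over GF(3).
None of them divide h (all give nonzero remainder).
No irreducible factor of degree ≤ 4 exists, so h is irreducible over GF(3).

Yes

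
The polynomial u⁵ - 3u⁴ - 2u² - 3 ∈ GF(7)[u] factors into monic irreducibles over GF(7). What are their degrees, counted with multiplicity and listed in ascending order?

1, 1, 1, 2

Write f(u) = u⁵ - 3u⁴ - 2u² - 3.
Linear factors from roots: (u - 1), (u - 3), (u + 2).
Complete factorization: f(u) = (u + 2)·(u - 3)·(u - 1)·(u² - u + 3).
Factor degrees with multiplicity: 1 + 1 + 1 + 2 = 5.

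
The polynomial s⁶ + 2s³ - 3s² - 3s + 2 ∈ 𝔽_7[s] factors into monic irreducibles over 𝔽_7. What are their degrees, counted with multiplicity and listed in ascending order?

1, 1, 2, 2

Write f(s) = s⁶ + 2s³ - 3s² - 3s + 2.
Linear factors from roots: (s - 3).
Complete factorization: f(s) = (s - 3)^2·(s² + 2)·(s² - s - 3).
Factor degrees with multiplicity: 1 + 1 + 2 + 2 = 6.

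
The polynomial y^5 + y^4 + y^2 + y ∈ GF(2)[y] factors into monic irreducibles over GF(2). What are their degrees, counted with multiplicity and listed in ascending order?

Write g(y) = y^5 + y^4 + y^2 + y.
Roots in GF(2): g(0) = 0 → root; g(1) = 0 → root.
Linear factors from roots: (y), (y + 1).
Complete factorization: g(y) = (y)·(y + 1)^2·(y^2 + y + 1).
Factor degrees with multiplicity: 1 + 1 + 1 + 2 = 5.

1, 1, 1, 2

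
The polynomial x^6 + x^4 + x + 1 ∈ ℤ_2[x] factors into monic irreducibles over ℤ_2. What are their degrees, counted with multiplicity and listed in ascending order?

Write g(x) = x^6 + x^4 + x + 1.
Roots in ℤ_2: g(0) = 1; g(1) = 0 → root.
Linear factors from roots: (x + 1).
Complete factorization: g(x) = (x + 1)·(x^2 + x + 1)·(x^3 + x + 1).
Factor degrees with multiplicity: 1 + 2 + 3 = 6.

1, 2, 3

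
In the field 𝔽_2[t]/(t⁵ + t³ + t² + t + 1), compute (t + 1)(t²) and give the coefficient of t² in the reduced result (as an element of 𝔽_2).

1

Multiply in 𝔽_2[t]: (t + 1)·(t²) = t³ + t².
Reduced: t³ + t².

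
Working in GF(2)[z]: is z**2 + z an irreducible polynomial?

No

Write h(z) = z**2 + z.
Check for roots in GF(2): h(0) = 0 → root; h(1) = 0 → root.
h(0) = 0, so (z) divides h(z); h is reducible.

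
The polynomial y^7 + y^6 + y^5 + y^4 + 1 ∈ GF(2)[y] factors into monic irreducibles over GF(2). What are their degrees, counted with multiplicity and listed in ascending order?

Write h(y) = y^7 + y^6 + y^5 + y^4 + 1.
Roots in GF(2): h(0) = 1; h(1) = 1.
Complete factorization: h(y) = (y^7 + y^6 + y^5 + y^4 + 1).
Factor degrees with multiplicity: 7 = 7.

7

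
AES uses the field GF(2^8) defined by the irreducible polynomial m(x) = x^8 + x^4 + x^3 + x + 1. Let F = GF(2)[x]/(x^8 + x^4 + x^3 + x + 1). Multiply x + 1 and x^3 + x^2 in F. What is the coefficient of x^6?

0

Multiply in GF(2)[x]: (x + 1)·(x^3 + x^2) = x^4 + x^2.
Reduced: x^4 + x^2.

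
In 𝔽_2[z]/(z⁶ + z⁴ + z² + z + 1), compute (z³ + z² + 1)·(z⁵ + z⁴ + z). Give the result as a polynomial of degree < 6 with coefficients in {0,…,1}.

z^5 + z^4 + z^2 + z

Multiply in 𝔽_2[z]: (z³ + z² + 1)·(z⁵ + z⁴ + z) = z⁸ + z⁶ + z⁵ + z³ + z.
Reduce using z⁶ ≡ z⁴ + z² + z + 1 (mod z⁶ + z⁴ + z² + z + 1).
Reduced: z⁵ + z⁴ + z² + z.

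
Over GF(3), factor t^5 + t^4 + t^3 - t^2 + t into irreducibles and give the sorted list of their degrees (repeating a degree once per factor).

Write f(t) = t^5 + t^4 + t^3 - t^2 + t.
Roots in GF(3): f(0) = 0 → root; f(1) = 0 → root; f(2) = 0 → root.
Linear factors from roots: (t), (t - 1), (t + 1).
Complete factorization: f(t) = (t)·(t + 1)·(t - 1)·(t^2 + t - 1).
Factor degrees with multiplicity: 1 + 1 + 1 + 2 = 5.

1, 1, 1, 2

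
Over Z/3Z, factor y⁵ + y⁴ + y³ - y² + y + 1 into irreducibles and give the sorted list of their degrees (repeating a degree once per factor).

Write h(y) = y⁵ + y⁴ + y³ - y² + y + 1.
Roots in Z/3Z: h(0) = 1; h(1) = 1; h(2) = 1.
Complete factorization: h(y) = (y⁵ + y⁴ + y³ - y² + y + 1).
Factor degrees with multiplicity: 5 = 5.

5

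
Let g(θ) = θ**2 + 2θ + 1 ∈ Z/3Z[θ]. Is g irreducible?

Check for roots in Z/3Z: g(0) = 1; g(1) = 1; g(2) = 0 → root.
g(2) = 0, so (θ − 2) divides g(θ); g is reducible.

No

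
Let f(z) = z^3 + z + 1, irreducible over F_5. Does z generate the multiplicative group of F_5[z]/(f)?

No

|GF(5^3)^×| = 5^3 − 1 = 124. Prime factorization: 124 = 2^2·31.
f is primitive ⇔ z has order 124 in GF(5)[z]/(f), i.e. z^(124/q) ≠ 1 for each prime q | 124.
z^(62) mod f = 1
z^(4) mod f = 4z^2 + 4z.
Since z^(62) = 1, the order of z divides 62 < 124; not primitive.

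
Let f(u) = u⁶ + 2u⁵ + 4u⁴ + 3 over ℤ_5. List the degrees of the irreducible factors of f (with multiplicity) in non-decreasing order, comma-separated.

Roots in ℤ_5: f(0) = 3; f(1) = 0 → root; f(2) = 0 → root; f(3) = 2; f(4) = 1.
Linear factors from roots: (u + 4), (u + 3).
Complete factorization: f(u) = (u + 4)·(u + 3)^2·(u³ + 2u² + u + 3).
Factor degrees with multiplicity: 1 + 1 + 1 + 3 = 6.

1, 1, 1, 3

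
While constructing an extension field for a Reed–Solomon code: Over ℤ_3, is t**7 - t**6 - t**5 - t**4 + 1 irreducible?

Yes

Write m(t) = t**7 - t**6 - t**5 - t**4 + 1.
Check for roots in ℤ_3: m(0) = 1; m(1) = 2; m(2) = 2.
No roots, so no linear factors.
Monic irreducibles of degree 2 over GF(3): t**2 + 1, t**2 + t - 1, t**2 - t - 1.
None of them divide m (all give nonzero remainder).
Degree-3 irreducible divisors: test the 8 monic irreducibles of degree 3 over GF(3).
None of them divide m (all give nonzero remainder).
No irreducible factor of degree ≤ 3 exists, so m is irreducible over GF(3).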